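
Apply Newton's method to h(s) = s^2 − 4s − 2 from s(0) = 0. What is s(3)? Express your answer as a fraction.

−881/1960

h'(s) = 2s − 4.
h(0) = −2, h'(0) = −4, so s(1) = 0 − (−2)/(−4) = −1/2.
h(−1/2) = 1/4, h'(−1/2) = −5, so s(2) = (−1/2) − (1/4)/(−5) = −9/20.
h(−9/20) = 1/400, h'(−9/20) = −49/10, so s(3) = (−9/20) − (1/400)/(−49/10) = −881/1960.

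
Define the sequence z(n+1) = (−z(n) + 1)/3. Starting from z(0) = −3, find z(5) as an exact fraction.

z(1) = (−(−3) + 1)/3 = 4/3.
z(2) = (−(4/3) + 1)/3 = −1/9.
z(3) = (−(−1/9) + 1)/3 = 10/27.
z(4) = (−(10/27) + 1)/3 = 17/81.
z(5) = (−(17/81) + 1)/3 = 64/243.

64/243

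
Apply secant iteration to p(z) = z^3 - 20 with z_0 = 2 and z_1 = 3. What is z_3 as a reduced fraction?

23270/8599

p(2) = -12, p(3) = 7. z_2 = 3 - 7·(3 - 2)/(7 - (-12)) = 50/19.
p(3) = 7, p(50/19) = -12180/6859. z_3 = (50/19) - (-12180/6859)·((50/19) - 3)/((-12180/6859) - 7) = 23270/8599.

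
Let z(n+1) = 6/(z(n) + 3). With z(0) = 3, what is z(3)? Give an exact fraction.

4/3

z(1) = 6/(3 + 3) = 1.
z(2) = 6/(1 + 3) = 3/2.
z(3) = 6/(3/2 + 3) = 4/3.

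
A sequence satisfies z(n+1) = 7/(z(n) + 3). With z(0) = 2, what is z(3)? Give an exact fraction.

z(1) = 7/(2 + 3) = 7/5.
z(2) = 7/(7/5 + 3) = 35/22.
z(3) = 7/(35/22 + 3) = 154/101.

154/101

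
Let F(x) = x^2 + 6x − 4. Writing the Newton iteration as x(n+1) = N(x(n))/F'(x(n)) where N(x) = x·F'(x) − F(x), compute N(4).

F'(x) = 2x + 6.
N(x) = x·F'(x) − F(x) = x·(2x + 6) − (x^2 + 6x − 4) = x^2 + 4.
N(4) = 20.

20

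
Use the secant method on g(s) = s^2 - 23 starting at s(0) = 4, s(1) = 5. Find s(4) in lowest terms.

g(4) = -7, g(5) = 2. s(2) = 5 - 2·(5 - 4)/(2 - (-7)) = 43/9.
g(5) = 2, g(43/9) = -14/81. s(3) = (43/9) - (-14/81)·((43/9) - 5)/((-14/81) - 2) = 211/44.
g(43/9) = -14/81, g(211/44) = -7/1936. s(4) = (211/44) - (-7/1936)·((211/44) - (43/9))/((-7/1936) - (-14/81)) = 18181/3791.

18181/3791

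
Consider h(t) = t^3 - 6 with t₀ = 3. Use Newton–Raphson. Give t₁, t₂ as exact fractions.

t₁ = 20/9, t₂ = 10187/5400

h'(t) = 3t^2.
h(3) = 21, h'(3) = 27, so t₁ = 3 - 21/27 = 20/9.
h(20/9) = 3626/729, h'(20/9) = 400/27, so t₂ = (20/9) - (3626/729)/(400/27) = 10187/5400.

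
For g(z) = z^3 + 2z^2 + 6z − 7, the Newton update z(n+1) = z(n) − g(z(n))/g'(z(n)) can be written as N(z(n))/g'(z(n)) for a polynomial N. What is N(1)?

11

g'(z) = 3z^2 + 4z + 6.
N(z) = z·g'(z) − g(z) = z·(3z^2 + 4z + 6) − (z^3 + 2z^2 + 6z − 7) = 2z^3 + 2z^2 + 7.
N(1) = 11.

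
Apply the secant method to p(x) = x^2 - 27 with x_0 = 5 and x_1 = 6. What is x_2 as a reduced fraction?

p(5) = -2, p(6) = 9. x_2 = 6 - 9·(6 - 5)/(9 - (-2)) = 57/11.

57/11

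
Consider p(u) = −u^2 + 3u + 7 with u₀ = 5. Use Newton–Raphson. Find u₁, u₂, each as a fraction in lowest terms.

p'(u) = −2u + 3.
p(5) = −3, p'(5) = −7, so u₁ = 5 − (−3)/(−7) = 32/7.
p(32/7) = −9/49, p'(32/7) = −43/7, so u₂ = (32/7) − (−9/49)/(−43/7) = 1367/301.

u₁ = 32/7, u₂ = 1367/301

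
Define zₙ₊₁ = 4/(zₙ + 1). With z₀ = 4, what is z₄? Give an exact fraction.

z₁ = 4/(4 + 1) = 4/5.
z₂ = 4/(4/5 + 1) = 20/9.
z₃ = 4/(20/9 + 1) = 36/29.
z₄ = 4/(36/29 + 1) = 116/65.

116/65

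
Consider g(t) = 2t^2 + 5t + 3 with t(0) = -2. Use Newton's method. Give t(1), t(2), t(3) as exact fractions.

g'(t) = 4t + 5.
g(-2) = 1, g'(-2) = -3, so t(1) = (-2) - 1/(-3) = -5/3.
g(-5/3) = 2/9, g'(-5/3) = -5/3, so t(2) = (-5/3) - (2/9)/(-5/3) = -23/15.
g(-23/15) = 8/225, g'(-23/15) = -17/15, so t(3) = (-23/15) - (8/225)/(-17/15) = -383/255.

t(1) = -5/3, t(2) = -23/15, t(3) = -383/255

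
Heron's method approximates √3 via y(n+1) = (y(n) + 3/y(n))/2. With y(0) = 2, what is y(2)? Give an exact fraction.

y(1) = (2 + 3/2)/2 = 7/4.
y(2) = (7/4 + 3/(7/4))/2 = 97/56.

97/56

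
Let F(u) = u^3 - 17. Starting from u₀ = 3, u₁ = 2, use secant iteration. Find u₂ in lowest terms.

F(3) = 10, F(2) = -9. u₂ = 2 - (-9)·(2 - 3)/((-9) - 10) = 47/19.

47/19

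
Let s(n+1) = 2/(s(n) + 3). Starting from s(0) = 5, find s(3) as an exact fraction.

s(1) = 2/(5 + 3) = 1/4.
s(2) = 2/(1/4 + 3) = 8/13.
s(3) = 2/(8/13 + 3) = 26/47.

26/47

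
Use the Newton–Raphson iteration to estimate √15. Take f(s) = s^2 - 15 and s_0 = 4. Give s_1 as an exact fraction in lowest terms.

f'(s) = 2s.
f(4) = 1, f'(4) = 8, so s_1 = 4 - 1/8 = 31/8.

31/8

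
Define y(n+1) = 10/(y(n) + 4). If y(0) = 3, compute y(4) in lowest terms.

555/317

y(1) = 10/(3 + 4) = 10/7.
y(2) = 10/(10/7 + 4) = 35/19.
y(3) = 10/(35/19 + 4) = 190/111.
y(4) = 10/(190/111 + 4) = 555/317.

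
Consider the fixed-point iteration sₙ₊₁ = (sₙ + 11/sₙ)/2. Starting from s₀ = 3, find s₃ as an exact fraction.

79201/23880

s₁ = (3 + 11/3)/2 = 10/3.
s₂ = (10/3 + 11/(10/3))/2 = 199/60.
s₃ = (199/60 + 11/(199/60))/2 = 79201/23880.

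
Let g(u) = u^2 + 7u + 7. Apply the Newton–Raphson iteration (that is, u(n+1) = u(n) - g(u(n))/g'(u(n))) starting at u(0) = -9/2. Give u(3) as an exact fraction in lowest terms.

g'(u) = 2u + 7.
g(-9/2) = -17/4, g'(-9/2) = -2, so u(1) = (-9/2) - (-17/4)/(-2) = -53/8.
g(-53/8) = 289/64, g'(-53/8) = -25/4, so u(2) = (-53/8) - (289/64)/(-25/4) = -2361/400.
g(-2361/400) = 83521/160000, g'(-2361/400) = -961/200, so u(3) = (-2361/400) - (83521/160000)/(-961/200) = -4454321/768800.

-4454321/768800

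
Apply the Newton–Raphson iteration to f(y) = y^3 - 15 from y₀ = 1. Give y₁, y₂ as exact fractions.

y₁ = 17/3, y₂ = 10231/2601

f'(y) = 3y^2.
f(1) = -14, f'(1) = 3, so y₁ = 1 - (-14)/3 = 17/3.
f(17/3) = 4508/27, f'(17/3) = 289/3, so y₂ = (17/3) - (4508/27)/(289/3) = 10231/2601.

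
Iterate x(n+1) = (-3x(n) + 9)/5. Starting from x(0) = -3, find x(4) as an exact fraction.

369/625

x(1) = (-3·(-3) + 9)/5 = 18/5.
x(2) = (-3·(18/5) + 9)/5 = -9/25.
x(3) = (-3·(-9/25) + 9)/5 = 252/125.
x(4) = (-3·(252/125) + 9)/5 = 369/625.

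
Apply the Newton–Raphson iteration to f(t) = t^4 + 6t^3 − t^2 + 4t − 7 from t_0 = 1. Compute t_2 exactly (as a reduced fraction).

65667/76640

f'(t) = 4t^3 + 18t^2 − 2t + 4.
f(1) = 3, f'(1) = 24, so t_1 = 1 − 3/24 = 7/8.
f(7/8) = 1393/4096, f'(7/8) = 2395/128, so t_2 = (7/8) − (1393/4096)/(2395/128) = 65667/76640.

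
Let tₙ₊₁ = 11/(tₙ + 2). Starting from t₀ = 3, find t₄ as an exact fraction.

1067/425

t₁ = 11/(3 + 2) = 11/5.
t₂ = 11/(11/5 + 2) = 55/21.
t₃ = 11/(55/21 + 2) = 231/97.
t₄ = 11/(231/97 + 2) = 1067/425.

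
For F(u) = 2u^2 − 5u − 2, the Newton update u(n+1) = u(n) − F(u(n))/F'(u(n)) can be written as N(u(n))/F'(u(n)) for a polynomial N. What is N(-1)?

F'(u) = 4u − 5.
N(u) = u·F'(u) − F(u) = u·(4u − 5) − (2u^2 − 5u − 2) = 2u^2 + 2.
N(-1) = 4.

4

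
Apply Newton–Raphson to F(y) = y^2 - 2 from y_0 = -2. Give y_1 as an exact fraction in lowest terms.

-3/2

F'(y) = 2y.
F(-2) = 2, F'(-2) = -4, so y_1 = (-2) - 2/(-4) = -3/2.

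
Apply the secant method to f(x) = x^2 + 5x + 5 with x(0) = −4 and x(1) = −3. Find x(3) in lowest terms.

f(−4) = 1, f(−3) = −1. x(2) = (−3) − (−1)·((−3) − (−4))/((−1) − 1) = −7/2.
f(−3) = −1, f(−7/2) = −1/4. x(3) = (−7/2) − (−1/4)·((−7/2) − (−3))/((−1/4) − (−1)) = −11/3.

−11/3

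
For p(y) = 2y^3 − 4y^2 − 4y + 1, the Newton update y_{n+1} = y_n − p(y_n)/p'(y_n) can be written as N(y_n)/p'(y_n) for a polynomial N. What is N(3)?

p'(y) = 6y^2 − 8y − 4.
N(y) = y·p'(y) − p(y) = y·(6y^2 − 8y − 4) − (2y^3 − 4y^2 − 4y + 1) = 4y^3 − 4y^2 − 1.
N(3) = 71.

71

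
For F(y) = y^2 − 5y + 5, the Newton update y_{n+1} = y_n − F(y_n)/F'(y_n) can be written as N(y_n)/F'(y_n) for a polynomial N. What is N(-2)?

F'(y) = 2y − 5.
N(y) = y·F'(y) − F(y) = y·(2y − 5) − (y^2 − 5y + 5) = y^2 − 5.
N(-2) = −1.

−1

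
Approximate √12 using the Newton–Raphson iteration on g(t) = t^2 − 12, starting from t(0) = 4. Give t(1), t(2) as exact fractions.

t(1) = 7/2, t(2) = 97/28

g'(t) = 2t.
g(4) = 4, g'(4) = 8, so t(1) = 4 − 4/8 = 7/2.
g(7/2) = 1/4, g'(7/2) = 7, so t(2) = (7/2) − (1/4)/7 = 97/28.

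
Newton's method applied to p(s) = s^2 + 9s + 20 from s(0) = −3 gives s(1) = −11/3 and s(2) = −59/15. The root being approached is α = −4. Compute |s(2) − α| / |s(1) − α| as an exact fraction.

s(1) − α = −11/3 − (−4) = −11/3 + 4 = 1/3, so |s(1) − α| = 1/3.
s(2) − α = −59/15 − (−4) = −59/15 + 4 = 1/15, so |s(2) − α| = 1/15.
Ratio = (1/15) / (1/3) = 1/5.

1/5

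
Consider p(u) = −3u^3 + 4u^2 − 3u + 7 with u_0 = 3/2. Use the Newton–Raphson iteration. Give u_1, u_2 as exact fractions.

p'(u) = −9u^2 + 8u − 3.
p(3/2) = 11/8, p'(3/2) = −45/4, so u_1 = (3/2) − (11/8)/(−45/4) = 73/45.
p(73/45) = −4477/30375, p'(73/45) = −1028/75, so u_2 = (73/45) − (−4477/30375)/(−1028/75) = 670919/416340.

u_1 = 73/45, u_2 = 670919/416340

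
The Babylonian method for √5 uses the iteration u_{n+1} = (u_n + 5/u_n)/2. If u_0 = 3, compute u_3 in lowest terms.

u_1 = (3 + 5/3)/2 = 7/3.
u_2 = (7/3 + 5/(7/3))/2 = 47/21.
u_3 = (47/21 + 5/(47/21))/2 = 2207/987.

2207/987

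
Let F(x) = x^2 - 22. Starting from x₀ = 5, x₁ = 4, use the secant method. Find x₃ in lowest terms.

F(5) = 3, F(4) = -6. x₂ = 4 - (-6)·(4 - 5)/((-6) - 3) = 14/3.
F(4) = -6, F(14/3) = -2/9. x₃ = (14/3) - (-2/9)·((14/3) - 4)/((-2/9) - (-6)) = 61/13.

61/13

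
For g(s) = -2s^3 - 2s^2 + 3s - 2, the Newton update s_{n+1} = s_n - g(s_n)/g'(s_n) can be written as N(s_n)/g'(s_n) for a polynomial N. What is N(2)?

-38

g'(s) = -6s^2 - 4s + 3.
N(s) = s·g'(s) - g(s) = s·(-6s^2 - 4s + 3) - (-2s^3 - 2s^2 + 3s - 2) = -4s^3 - 2s^2 + 2.
N(2) = -38.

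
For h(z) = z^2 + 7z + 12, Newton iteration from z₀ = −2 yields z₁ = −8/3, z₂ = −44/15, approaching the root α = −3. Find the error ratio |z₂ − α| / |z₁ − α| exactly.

z₁ − α = −8/3 − (−3) = −8/3 + 3 = 1/3, so |z₁ − α| = 1/3.
z₂ − α = −44/15 − (−3) = −44/15 + 3 = 1/15, so |z₂ − α| = 1/15.
Ratio = (1/15) / (1/3) = 1/5.

1/5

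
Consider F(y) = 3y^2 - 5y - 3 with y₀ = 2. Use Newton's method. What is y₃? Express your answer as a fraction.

F'(y) = 6y - 5.
F(2) = -1, F'(2) = 7, so y₁ = 2 - (-1)/7 = 15/7.
F(15/7) = 3/49, F'(15/7) = 55/7, so y₂ = (15/7) - (3/49)/(55/7) = 822/385.
F(822/385) = 27/148225, F'(822/385) = 3007/385, so y₃ = (822/385) - (27/148225)/(3007/385) = 2471727/1157695.

2471727/1157695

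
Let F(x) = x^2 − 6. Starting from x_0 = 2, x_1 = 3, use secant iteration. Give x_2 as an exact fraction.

12/5

F(2) = −2, F(3) = 3. x_2 = 3 − 3·(3 − 2)/(3 − (−2)) = 12/5.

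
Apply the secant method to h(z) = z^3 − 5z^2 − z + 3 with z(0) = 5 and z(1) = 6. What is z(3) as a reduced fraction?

h(5) = −2, h(6) = 33. z(2) = 6 − 33·(6 − 5)/(33 − (−2)) = 177/35.
h(6) = 33, h(177/35) = −25542/42875. z(3) = (177/35) − (−25542/42875)·((177/35) − 6)/((−25542/42875) − 33) = 221469/43649.

221469/43649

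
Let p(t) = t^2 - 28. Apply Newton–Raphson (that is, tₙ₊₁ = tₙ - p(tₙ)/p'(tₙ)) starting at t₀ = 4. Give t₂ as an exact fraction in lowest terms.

233/44

p'(t) = 2t.
p(4) = -12, p'(4) = 8, so t₁ = 4 - (-12)/8 = 11/2.
p(11/2) = 9/4, p'(11/2) = 11, so t₂ = (11/2) - (9/4)/11 = 233/44.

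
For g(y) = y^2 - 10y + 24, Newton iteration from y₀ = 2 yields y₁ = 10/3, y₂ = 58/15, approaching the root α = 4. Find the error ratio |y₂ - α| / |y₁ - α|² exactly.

3/10

y₁ - α = 10/3 - 4 = -2/3, so |y₁ - α| = 2/3.
y₂ - α = 58/15 - 4 = -2/15, so |y₂ - α| = 2/15.
|y₁ - α|² = 4/9.
Ratio = (2/15) / (4/9) = 3/10.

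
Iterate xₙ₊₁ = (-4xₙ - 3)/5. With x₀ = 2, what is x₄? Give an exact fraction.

389/625

x₁ = (-4·2 - 3)/5 = -11/5.
x₂ = (-4·(-11/5) - 3)/5 = 29/25.
x₃ = (-4·(29/25) - 3)/5 = -191/125.
x₄ = (-4·(-191/125) - 3)/5 = 389/625.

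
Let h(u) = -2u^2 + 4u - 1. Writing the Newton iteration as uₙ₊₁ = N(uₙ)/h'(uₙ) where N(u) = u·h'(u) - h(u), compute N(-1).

-1

h'(u) = -4u + 4.
N(u) = u·h'(u) - h(u) = u·(-4u + 4) - (-2u^2 + 4u - 1) = -2u^2 + 1.
N(-1) = -1.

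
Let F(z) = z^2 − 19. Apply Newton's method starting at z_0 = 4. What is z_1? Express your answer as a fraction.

35/8

F'(z) = 2z.
F(4) = −3, F'(4) = 8, so z_1 = 4 − (−3)/8 = 35/8.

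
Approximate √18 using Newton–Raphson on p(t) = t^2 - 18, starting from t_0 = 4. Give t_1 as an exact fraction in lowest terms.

p'(t) = 2t.
p(4) = -2, p'(4) = 8, so t_1 = 4 - (-2)/8 = 17/4.

17/4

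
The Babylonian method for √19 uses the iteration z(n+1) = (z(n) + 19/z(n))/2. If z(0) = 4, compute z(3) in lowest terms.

11916881/2733920

z(1) = (4 + 19/4)/2 = 35/8.
z(2) = (35/8 + 19/(35/8))/2 = 2441/560.
z(3) = (2441/560 + 19/(2441/560))/2 = 11916881/2733920.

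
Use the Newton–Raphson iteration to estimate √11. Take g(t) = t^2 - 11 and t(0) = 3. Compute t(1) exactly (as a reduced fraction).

g'(t) = 2t.
g(3) = -2, g'(3) = 6, so t(1) = 3 - (-2)/6 = 10/3.

10/3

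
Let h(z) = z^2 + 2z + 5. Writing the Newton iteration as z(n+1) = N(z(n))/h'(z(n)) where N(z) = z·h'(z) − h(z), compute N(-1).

−4

h'(z) = 2z + 2.
N(z) = z·h'(z) − h(z) = z·(2z + 2) − (z^2 + 2z + 5) = z^2 − 5.
N(-1) = −4.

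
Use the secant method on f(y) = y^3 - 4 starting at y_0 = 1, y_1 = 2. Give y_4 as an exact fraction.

f(1) = -3, f(2) = 4. y_2 = 2 - 4·(2 - 1)/(4 - (-3)) = 10/7.
f(2) = 4, f(10/7) = -372/343. y_3 = (10/7) - (-372/343)·((10/7) - 2)/((-372/343) - 4) = 169/109.
f(10/7) = -372/343, f(169/109) = -353307/1295029. y_4 = (169/109) - (-353307/1295029)·((169/109) - (10/7))/((-353307/1295029) - (-372/343)) = 2056682/1292353.

2056682/1292353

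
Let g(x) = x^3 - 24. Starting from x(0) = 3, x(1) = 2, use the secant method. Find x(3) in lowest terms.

4650/1603

g(3) = 3, g(2) = -16. x(2) = 2 - (-16)·(2 - 3)/((-16) - 3) = 54/19.
g(2) = -16, g(54/19) = -7152/6859. x(3) = (54/19) - (-7152/6859)·((54/19) - 2)/((-7152/6859) - (-16)) = 4650/1603.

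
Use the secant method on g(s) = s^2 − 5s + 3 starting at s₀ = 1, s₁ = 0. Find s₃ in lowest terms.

12/17

g(1) = −1, g(0) = 3. s₂ = 0 − 3·(0 − 1)/(3 − (−1)) = 3/4.
g(0) = 3, g(3/4) = −3/16. s₃ = (3/4) − (−3/16)·((3/4) − 0)/((−3/16) − 3) = 12/17.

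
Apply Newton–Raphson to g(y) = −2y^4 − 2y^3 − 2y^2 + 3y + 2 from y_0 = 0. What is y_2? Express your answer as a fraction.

−78/145

g'(y) = −8y^3 − 6y^2 − 4y + 3.
g(0) = 2, g'(0) = 3, so y_1 = 0 − 2/3 = −2/3.
g(−2/3) = −56/81, g'(−2/3) = 145/27, so y_2 = (−2/3) − (−56/81)/(145/27) = −78/145.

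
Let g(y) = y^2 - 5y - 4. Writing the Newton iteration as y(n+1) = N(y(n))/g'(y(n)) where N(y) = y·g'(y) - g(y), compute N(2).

8

g'(y) = 2y - 5.
N(y) = y·g'(y) - g(y) = y·(2y - 5) - (y^2 - 5y - 4) = y^2 + 4.
N(2) = 8.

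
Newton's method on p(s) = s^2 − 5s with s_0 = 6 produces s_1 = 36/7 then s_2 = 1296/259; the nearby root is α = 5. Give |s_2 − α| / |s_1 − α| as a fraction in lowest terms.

1/37

s_1 − α = 36/7 − 5 = 1/7, so |s_1 − α| = 1/7.
s_2 − α = 1296/259 − 5 = 1/259, so |s_2 − α| = 1/259.
Ratio = (1/259) / (1/7) = 1/37.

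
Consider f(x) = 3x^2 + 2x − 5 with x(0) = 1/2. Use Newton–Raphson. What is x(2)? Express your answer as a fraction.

f'(x) = 6x + 2.
f(1/2) = −13/4, f'(1/2) = 5, so x(1) = (1/2) − (−13/4)/5 = 23/20.
f(23/20) = 507/400, f'(23/20) = 89/10, so x(2) = (23/20) − (507/400)/(89/10) = 3587/3560.

3587/3560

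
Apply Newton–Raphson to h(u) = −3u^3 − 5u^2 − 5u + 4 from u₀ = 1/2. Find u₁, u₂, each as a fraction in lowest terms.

h'(u) = −9u^2 − 10u − 5.
h(1/2) = −1/8, h'(1/2) = −49/4, so u₁ = (1/2) − (−1/8)/(−49/4) = 24/49.
h(24/49) = −116/117649, h'(24/49) = −28949/2401, so u₂ = (24/49) − (−116/117649)/(−28949/2401) = 694660/1418501.

u₁ = 24/49, u₂ = 694660/1418501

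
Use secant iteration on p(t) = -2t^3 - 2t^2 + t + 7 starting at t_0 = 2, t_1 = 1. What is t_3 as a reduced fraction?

p(2) = -15, p(1) = 4. t_2 = 1 - 4·(1 - 2)/(4 - (-15)) = 23/19.
p(1) = 4, p(23/19) = 11880/6859. t_3 = (23/19) - (11880/6859)·((23/19) - 1)/((11880/6859) - 4) = 5333/3889.

5333/3889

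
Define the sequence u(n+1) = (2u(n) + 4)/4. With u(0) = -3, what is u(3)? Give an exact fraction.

11/8

u(1) = (2·(-3) + 4)/4 = -1/2.
u(2) = (2·(-1/2) + 4)/4 = 3/4.
u(3) = (2·(3/4) + 4)/4 = 11/8.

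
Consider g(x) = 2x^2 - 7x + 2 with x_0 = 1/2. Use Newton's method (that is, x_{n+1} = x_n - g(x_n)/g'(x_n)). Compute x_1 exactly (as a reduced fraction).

3/10

g'(x) = 4x - 7.
g(1/2) = -1, g'(1/2) = -5, so x_1 = (1/2) - (-1)/(-5) = 3/10.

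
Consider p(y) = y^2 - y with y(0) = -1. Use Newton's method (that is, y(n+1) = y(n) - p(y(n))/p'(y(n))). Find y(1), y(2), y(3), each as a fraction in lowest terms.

p'(y) = 2y - 1.
p(-1) = 2, p'(-1) = -3, so y(1) = (-1) - 2/(-3) = -1/3.
p(-1/3) = 4/9, p'(-1/3) = -5/3, so y(2) = (-1/3) - (4/9)/(-5/3) = -1/15.
p(-1/15) = 16/225, p'(-1/15) = -17/15, so y(3) = (-1/15) - (16/225)/(-17/15) = -1/255.

y(1) = -1/3, y(2) = -1/15, y(3) = -1/255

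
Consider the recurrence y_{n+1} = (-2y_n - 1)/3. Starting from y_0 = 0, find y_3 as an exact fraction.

-7/27

y_1 = (-2·0 - 1)/3 = -1/3.
y_2 = (-2·(-1/3) - 1)/3 = -1/9.
y_3 = (-2·(-1/9) - 1)/3 = -7/27.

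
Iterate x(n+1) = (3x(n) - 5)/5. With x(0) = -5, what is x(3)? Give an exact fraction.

-76/25

x(1) = (3·(-5) - 5)/5 = -4.
x(2) = (3·(-4) - 5)/5 = -17/5.
x(3) = (3·(-17/5) - 5)/5 = -76/25.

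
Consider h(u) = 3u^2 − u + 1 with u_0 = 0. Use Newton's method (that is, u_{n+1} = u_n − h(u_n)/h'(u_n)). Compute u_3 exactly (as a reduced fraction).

h'(u) = 6u − 1.
h(0) = 1, h'(0) = −1, so u_1 = 0 − 1/(−1) = 1.
h(1) = 3, h'(1) = 5, so u_2 = 1 − 3/5 = 2/5.
h(2/5) = 27/25, h'(2/5) = 7/5, so u_3 = (2/5) − (27/25)/(7/5) = −13/35.

−13/35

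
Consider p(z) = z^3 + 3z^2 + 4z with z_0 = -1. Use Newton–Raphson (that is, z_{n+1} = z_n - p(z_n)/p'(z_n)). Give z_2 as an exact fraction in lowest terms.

5/13

p'(z) = 3z^2 + 6z + 4.
p(-1) = -2, p'(-1) = 1, so z_1 = (-1) - (-2)/1 = 1.
p(1) = 8, p'(1) = 13, so z_2 = 1 - 8/13 = 5/13.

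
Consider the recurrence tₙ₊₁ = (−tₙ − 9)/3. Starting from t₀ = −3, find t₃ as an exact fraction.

t₁ = (−(−3) − 9)/3 = −2.
t₂ = (−(−2) − 9)/3 = −7/3.
t₃ = (−(−7/3) − 9)/3 = −20/9.

−20/9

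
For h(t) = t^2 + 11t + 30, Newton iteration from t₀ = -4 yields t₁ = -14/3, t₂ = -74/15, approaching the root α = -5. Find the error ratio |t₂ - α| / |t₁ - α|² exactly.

t₁ - α = -14/3 - (-5) = -14/3 + 5 = 1/3, so |t₁ - α| = 1/3.
t₂ - α = -74/15 - (-5) = -74/15 + 5 = 1/15, so |t₂ - α| = 1/15.
|t₁ - α|² = 1/9.
Ratio = (1/15) / (1/9) = 3/5.

3/5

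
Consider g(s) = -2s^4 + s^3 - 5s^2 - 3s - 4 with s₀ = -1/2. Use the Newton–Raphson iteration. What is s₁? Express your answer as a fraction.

17/30

g'(s) = -8s^3 + 3s^2 - 10s - 3.
g(-1/2) = -4, g'(-1/2) = 15/4, so s₁ = (-1/2) - (-4)/(15/4) = 17/30.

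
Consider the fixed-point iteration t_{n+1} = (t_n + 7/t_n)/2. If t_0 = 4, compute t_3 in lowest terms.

t_1 = (4 + 7/4)/2 = 23/8.
t_2 = (23/8 + 7/(23/8))/2 = 977/368.
t_3 = (977/368 + 7/(977/368))/2 = 1902497/719072.

1902497/719072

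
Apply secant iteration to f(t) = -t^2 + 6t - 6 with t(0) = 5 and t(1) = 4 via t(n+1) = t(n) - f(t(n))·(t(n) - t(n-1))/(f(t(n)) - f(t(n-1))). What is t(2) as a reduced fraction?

f(5) = -1, f(4) = 2. t(2) = 4 - 2·(4 - 5)/(2 - (-1)) = 14/3.

14/3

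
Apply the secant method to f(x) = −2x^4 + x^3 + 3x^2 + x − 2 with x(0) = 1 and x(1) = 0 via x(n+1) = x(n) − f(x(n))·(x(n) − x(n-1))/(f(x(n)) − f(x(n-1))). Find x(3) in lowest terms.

f(1) = 1, f(0) = −2. x(2) = 0 − (−2)·(0 − 1)/((−2) − 1) = 2/3.
f(0) = −2, f(2/3) = −8/81. x(3) = (2/3) − (−8/81)·((2/3) − 0)/((−8/81) − (−2)) = 54/77.

54/77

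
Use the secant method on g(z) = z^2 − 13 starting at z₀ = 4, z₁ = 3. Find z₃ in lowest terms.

g(4) = 3, g(3) = −4. z₂ = 3 − (−4)·(3 − 4)/((−4) − 3) = 25/7.
g(3) = −4, g(25/7) = −12/49. z₃ = (25/7) − (−12/49)·((25/7) − 3)/((−12/49) − (−4)) = 83/23.

83/23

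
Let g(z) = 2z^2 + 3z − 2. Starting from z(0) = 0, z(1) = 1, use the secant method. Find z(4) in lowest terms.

g(0) = −2, g(1) = 3. z(2) = 1 − 3·(1 − 0)/(3 − (−2)) = 2/5.
g(1) = 3, g(2/5) = −12/25. z(3) = (2/5) − (−12/25)·((2/5) − 1)/((−12/25) − 3) = 14/29.
g(2/5) = −12/25, g(14/29) = −72/841. z(4) = (14/29) − (−72/841)·((14/29) − (2/5))/((−72/841) − (−12/25)) = 346/691.

346/691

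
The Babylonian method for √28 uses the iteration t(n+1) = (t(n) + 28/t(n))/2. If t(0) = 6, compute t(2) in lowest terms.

127/24

t(1) = (6 + 28/6)/2 = 16/3.
t(2) = (16/3 + 28/(16/3))/2 = 127/24.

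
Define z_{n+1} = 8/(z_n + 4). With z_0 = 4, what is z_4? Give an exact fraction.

z_1 = 8/(4 + 4) = 1.
z_2 = 8/(1 + 4) = 8/5.
z_3 = 8/(8/5 + 4) = 10/7.
z_4 = 8/(10/7 + 4) = 28/19.

28/19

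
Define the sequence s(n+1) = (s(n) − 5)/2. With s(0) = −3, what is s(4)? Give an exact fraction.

−39/8

s(1) = ((−3) − 5)/2 = −4.
s(2) = ((−4) − 5)/2 = −9/2.
s(3) = ((−9/2) − 5)/2 = −19/4.
s(4) = ((−19/4) − 5)/2 = −39/8.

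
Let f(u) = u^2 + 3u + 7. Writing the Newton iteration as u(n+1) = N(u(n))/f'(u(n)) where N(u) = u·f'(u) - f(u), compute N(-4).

f'(u) = 2u + 3.
N(u) = u·f'(u) - f(u) = u·(2u + 3) - (u^2 + 3u + 7) = u^2 - 7.
N(-4) = 9.

9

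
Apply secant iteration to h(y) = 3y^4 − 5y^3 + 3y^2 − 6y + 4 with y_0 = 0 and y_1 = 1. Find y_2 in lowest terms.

4/5

h(0) = 4, h(1) = −1. y_2 = 1 − (−1)·(1 − 0)/((−1) − 4) = 4/5.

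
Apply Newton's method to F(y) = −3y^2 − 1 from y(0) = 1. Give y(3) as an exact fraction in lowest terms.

F'(y) = −6y.
F(1) = −4, F'(1) = −6, so y(1) = 1 − (−4)/(−6) = 1/3.
F(1/3) = −4/3, F'(1/3) = −2, so y(2) = (1/3) − (−4/3)/(−2) = −1/3.
F(−1/3) = −4/3, F'(−1/3) = 2, so y(3) = (−1/3) − (−4/3)/2 = 1/3.

1/3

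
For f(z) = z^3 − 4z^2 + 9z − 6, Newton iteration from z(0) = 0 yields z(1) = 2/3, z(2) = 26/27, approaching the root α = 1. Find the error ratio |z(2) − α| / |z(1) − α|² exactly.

z(1) − α = 2/3 − 1 = −1/3, so |z(1) − α| = 1/3.
z(2) − α = 26/27 − 1 = −1/27, so |z(2) − α| = 1/27.
|z(1) − α|² = 1/9.
Ratio = (1/27) / (1/9) = 1/3.

1/3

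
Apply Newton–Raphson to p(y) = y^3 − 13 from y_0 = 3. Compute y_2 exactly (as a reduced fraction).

p'(y) = 3y^2.
p(3) = 14, p'(3) = 27, so y_1 = 3 − 14/27 = 67/27.
p(67/27) = 44884/19683, p'(67/27) = 4489/243, so y_2 = (67/27) − (44884/19683)/(4489/243) = 857405/363609.

857405/363609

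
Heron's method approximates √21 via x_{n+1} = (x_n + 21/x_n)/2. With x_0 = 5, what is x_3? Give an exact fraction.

277727/60605

x_1 = (5 + 21/5)/2 = 23/5.
x_2 = (23/5 + 21/(23/5))/2 = 527/115.
x_3 = (527/115 + 21/(527/115))/2 = 277727/60605.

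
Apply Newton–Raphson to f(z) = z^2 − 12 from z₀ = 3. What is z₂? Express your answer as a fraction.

f'(z) = 2z.
f(3) = −3, f'(3) = 6, so z₁ = 3 − (−3)/6 = 7/2.
f(7/2) = 1/4, f'(7/2) = 7, so z₂ = (7/2) − (1/4)/7 = 97/28.

97/28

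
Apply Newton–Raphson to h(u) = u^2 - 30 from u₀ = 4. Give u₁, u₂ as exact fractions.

u₁ = 23/4, u₂ = 1009/184

h'(u) = 2u.
h(4) = -14, h'(4) = 8, so u₁ = 4 - (-14)/8 = 23/4.
h(23/4) = 49/16, h'(23/4) = 23/2, so u₂ = (23/4) - (49/16)/(23/2) = 1009/184.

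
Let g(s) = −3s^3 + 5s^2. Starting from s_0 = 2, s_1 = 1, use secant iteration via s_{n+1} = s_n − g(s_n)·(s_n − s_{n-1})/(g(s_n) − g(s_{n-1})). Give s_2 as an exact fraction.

4/3

g(2) = −4, g(1) = 2. s_2 = 1 − 2·(1 − 2)/(2 − (−4)) = 4/3.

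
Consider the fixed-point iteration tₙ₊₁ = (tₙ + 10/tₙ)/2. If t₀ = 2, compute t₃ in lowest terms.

15761/4984

t₁ = (2 + 10/2)/2 = 7/2.
t₂ = (7/2 + 10/(7/2))/2 = 89/28.
t₃ = (89/28 + 10/(89/28))/2 = 15761/4984.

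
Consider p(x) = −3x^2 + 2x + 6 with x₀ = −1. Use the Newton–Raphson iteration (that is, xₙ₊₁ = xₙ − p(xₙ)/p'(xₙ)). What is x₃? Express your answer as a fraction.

p'(x) = −6x + 2.
p(−1) = 1, p'(−1) = 8, so x₁ = (−1) − 1/8 = −9/8.
p(−9/8) = −3/64, p'(−9/8) = 35/4, so x₂ = (−9/8) − (−3/64)/(35/4) = −627/560.
p(−627/560) = −27/313600, p'(−627/560) = 2441/280, so x₃ = (−627/560) − (−27/313600)/(2441/280) = −3060987/2733920.

−3060987/2733920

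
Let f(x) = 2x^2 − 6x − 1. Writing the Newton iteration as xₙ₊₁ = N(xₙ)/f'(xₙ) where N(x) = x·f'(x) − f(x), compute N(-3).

19

f'(x) = 4x − 6.
N(x) = x·f'(x) − f(x) = x·(4x − 6) − (2x^2 − 6x − 1) = 2x^2 + 1.
N(-3) = 19.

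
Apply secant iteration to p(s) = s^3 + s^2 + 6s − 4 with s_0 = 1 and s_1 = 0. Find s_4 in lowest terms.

13472/23299

p(1) = 4, p(0) = −4. s_2 = 0 − (−4)·(0 − 1)/((−4) − 4) = 1/2.
p(0) = −4, p(1/2) = −5/8. s_3 = (1/2) − (−5/8)·((1/2) − 0)/((−5/8) − (−4)) = 16/27.
p(1/2) = −5/8, p(16/27) = 2260/19683. s_4 = (16/27) − (2260/19683)·((16/27) − (1/2))/((2260/19683) − (−5/8)) = 13472/23299.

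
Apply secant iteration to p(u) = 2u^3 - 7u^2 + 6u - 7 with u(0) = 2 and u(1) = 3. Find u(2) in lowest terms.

25/9

p(2) = -7, p(3) = 2. u(2) = 3 - 2·(3 - 2)/(2 - (-7)) = 25/9.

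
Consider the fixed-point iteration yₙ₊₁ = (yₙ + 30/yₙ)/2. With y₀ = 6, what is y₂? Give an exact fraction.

241/44

y₁ = (6 + 30/6)/2 = 11/2.
y₂ = (11/2 + 30/(11/2))/2 = 241/44.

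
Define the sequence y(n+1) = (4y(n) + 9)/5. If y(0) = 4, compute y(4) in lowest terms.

869/125

y(1) = (4·4 + 9)/5 = 5.
y(2) = (4·5 + 9)/5 = 29/5.
y(3) = (4·(29/5) + 9)/5 = 161/25.
y(4) = (4·(161/25) + 9)/5 = 869/125.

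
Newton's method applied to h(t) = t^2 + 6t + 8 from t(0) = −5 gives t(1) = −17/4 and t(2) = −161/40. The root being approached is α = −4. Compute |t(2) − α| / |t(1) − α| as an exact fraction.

t(1) − α = −17/4 − (−4) = −17/4 + 4 = −1/4, so |t(1) − α| = 1/4.
t(2) − α = −161/40 − (−4) = −161/40 + 4 = −1/40, so |t(2) − α| = 1/40.
Ratio = (1/40) / (1/4) = 1/10.

1/10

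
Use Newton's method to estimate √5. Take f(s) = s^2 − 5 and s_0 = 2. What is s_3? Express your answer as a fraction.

f'(s) = 2s.
f(2) = −1, f'(2) = 4, so s_1 = 2 − (−1)/4 = 9/4.
f(9/4) = 1/16, f'(9/4) = 9/2, so s_2 = (9/4) − (1/16)/(9/2) = 161/72.
f(161/72) = 1/5184, f'(161/72) = 161/36, so s_3 = (161/72) − (1/5184)/(161/36) = 51841/23184.

51841/23184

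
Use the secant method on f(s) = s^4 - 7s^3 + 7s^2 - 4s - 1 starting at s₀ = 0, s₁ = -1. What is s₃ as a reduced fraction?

-12427/135889

f(0) = -1, f(-1) = 18. s₂ = (-1) - 18·((-1) - 0)/(18 - (-1)) = -1/19.
f(-1) = 18, f(-1/19) = -100224/130321. s₃ = (-1/19) - (-100224/130321)·((-1/19) - (-1))/((-100224/130321) - 18) = -12427/135889.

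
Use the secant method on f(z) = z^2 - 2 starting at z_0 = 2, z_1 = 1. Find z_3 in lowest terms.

10/7

f(2) = 2, f(1) = -1. z_2 = 1 - (-1)·(1 - 2)/((-1) - 2) = 4/3.
f(1) = -1, f(4/3) = -2/9. z_3 = (4/3) - (-2/9)·((4/3) - 1)/((-2/9) - (-1)) = 10/7.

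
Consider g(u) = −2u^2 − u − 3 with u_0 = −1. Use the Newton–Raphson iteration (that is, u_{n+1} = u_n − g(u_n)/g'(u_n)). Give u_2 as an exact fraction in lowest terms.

−25/21

g'(u) = −4u − 1.
g(−1) = −4, g'(−1) = 3, so u_1 = (−1) − (−4)/3 = 1/3.
g(1/3) = −32/9, g'(1/3) = −7/3, so u_2 = (1/3) − (−32/9)/(−7/3) = −25/21.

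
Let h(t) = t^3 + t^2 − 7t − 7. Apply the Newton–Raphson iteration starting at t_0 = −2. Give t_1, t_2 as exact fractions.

h'(t) = 3t^2 + 2t − 7.
h(−2) = 3, h'(−2) = 1, so t_1 = (−2) − 3/1 = −5.
h(−5) = −72, h'(−5) = 58, so t_2 = (−5) − (−72)/58 = −109/29.

t_1 = −5, t_2 = −109/29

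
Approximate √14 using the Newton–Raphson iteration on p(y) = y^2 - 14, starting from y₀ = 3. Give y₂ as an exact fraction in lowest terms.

p'(y) = 2y.
p(3) = -5, p'(3) = 6, so y₁ = 3 - (-5)/6 = 23/6.
p(23/6) = 25/36, p'(23/6) = 23/3, so y₂ = (23/6) - (25/36)/(23/3) = 1033/276.

1033/276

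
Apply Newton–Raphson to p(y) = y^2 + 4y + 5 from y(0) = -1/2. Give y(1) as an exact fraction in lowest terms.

p'(y) = 2y + 4.
p(-1/2) = 13/4, p'(-1/2) = 3, so y(1) = (-1/2) - (13/4)/3 = -19/12.

-19/12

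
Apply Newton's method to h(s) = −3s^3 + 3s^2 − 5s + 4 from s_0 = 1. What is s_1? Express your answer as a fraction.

h'(s) = −9s^2 + 6s − 5.
h(1) = −1, h'(1) = −8, so s_1 = 1 − (−1)/(−8) = 7/8.

7/8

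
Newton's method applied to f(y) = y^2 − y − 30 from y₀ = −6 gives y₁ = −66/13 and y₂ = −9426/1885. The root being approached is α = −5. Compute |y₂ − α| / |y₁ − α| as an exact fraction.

1/145

y₁ − α = −66/13 − (−5) = −66/13 + 5 = −1/13, so |y₁ − α| = 1/13.
y₂ − α = −9426/1885 − (−5) = −9426/1885 + 5 = −1/1885, so |y₂ − α| = 1/1885.
Ratio = (1/1885) / (1/13) = 1/145.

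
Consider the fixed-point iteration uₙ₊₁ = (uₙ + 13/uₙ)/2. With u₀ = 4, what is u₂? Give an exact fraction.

1673/464

u₁ = (4 + 13/4)/2 = 29/8.
u₂ = (29/8 + 13/(29/8))/2 = 1673/464.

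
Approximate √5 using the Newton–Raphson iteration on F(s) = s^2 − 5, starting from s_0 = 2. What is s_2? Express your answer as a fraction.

F'(s) = 2s.
F(2) = −1, F'(2) = 4, so s_1 = 2 − (−1)/4 = 9/4.
F(9/4) = 1/16, F'(9/4) = 9/2, so s_2 = (9/4) − (1/16)/(9/2) = 161/72.

161/72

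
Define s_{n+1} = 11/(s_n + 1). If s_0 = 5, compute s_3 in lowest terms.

187/83

s_1 = 11/(5 + 1) = 11/6.
s_2 = 11/(11/6 + 1) = 66/17.
s_3 = 11/(66/17 + 1) = 187/83.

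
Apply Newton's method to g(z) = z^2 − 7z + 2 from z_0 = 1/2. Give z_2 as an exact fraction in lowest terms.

1103/3696

g'(z) = 2z − 7.
g(1/2) = −5/4, g'(1/2) = −6, so z_1 = (1/2) − (−5/4)/(−6) = 7/24.
g(7/24) = 25/576, g'(7/24) = −77/12, so z_2 = (7/24) − (25/576)/(−77/12) = 1103/3696.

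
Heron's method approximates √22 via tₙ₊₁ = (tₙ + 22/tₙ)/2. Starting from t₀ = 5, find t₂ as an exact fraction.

t₁ = (5 + 22/5)/2 = 47/10.
t₂ = (47/10 + 22/(47/10))/2 = 4409/940.

4409/940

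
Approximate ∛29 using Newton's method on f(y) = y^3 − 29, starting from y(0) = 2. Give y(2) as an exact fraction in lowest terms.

4303/1350

f'(y) = 3y^2.
f(2) = −21, f'(2) = 12, so y(1) = 2 − (−21)/12 = 15/4.
f(15/4) = 1519/64, f'(15/4) = 675/16, so y(2) = (15/4) − (1519/64)/(675/16) = 4303/1350.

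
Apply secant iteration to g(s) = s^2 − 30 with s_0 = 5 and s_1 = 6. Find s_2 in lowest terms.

60/11

g(5) = −5, g(6) = 6. s_2 = 6 − 6·(6 − 5)/(6 − (−5)) = 60/11.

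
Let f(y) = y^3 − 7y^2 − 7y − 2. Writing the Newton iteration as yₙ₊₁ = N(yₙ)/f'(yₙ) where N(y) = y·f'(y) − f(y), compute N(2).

−10

f'(y) = 3y^2 − 14y − 7.
N(y) = y·f'(y) − f(y) = y·(3y^2 − 14y − 7) − (y^3 − 7y^2 − 7y − 2) = 2y^3 − 7y^2 + 2.
N(2) = −10.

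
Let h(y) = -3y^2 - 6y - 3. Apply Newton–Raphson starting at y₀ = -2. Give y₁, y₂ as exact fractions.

y₁ = -3/2, y₂ = -5/4

h'(y) = -6y - 6.
h(-2) = -3, h'(-2) = 6, so y₁ = (-2) - (-3)/6 = -3/2.
h(-3/2) = -3/4, h'(-3/2) = 3, so y₂ = (-3/2) - (-3/4)/3 = -5/4.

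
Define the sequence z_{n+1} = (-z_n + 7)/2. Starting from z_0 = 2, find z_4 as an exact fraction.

z_1 = (-2 + 7)/2 = 5/2.
z_2 = (-(5/2) + 7)/2 = 9/4.
z_3 = (-(9/4) + 7)/2 = 19/8.
z_4 = (-(19/8) + 7)/2 = 37/16.

37/16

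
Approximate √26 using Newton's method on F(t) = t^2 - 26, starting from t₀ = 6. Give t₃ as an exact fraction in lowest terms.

F'(t) = 2t.
F(6) = 10, F'(6) = 12, so t₁ = 6 - 10/12 = 31/6.
F(31/6) = 25/36, F'(31/6) = 31/3, so t₂ = (31/6) - (25/36)/(31/3) = 1897/372.
F(1897/372) = 625/138384, F'(1897/372) = 1897/186, so t₃ = (1897/372) - (625/138384)/(1897/186) = 7196593/1411368.

7196593/1411368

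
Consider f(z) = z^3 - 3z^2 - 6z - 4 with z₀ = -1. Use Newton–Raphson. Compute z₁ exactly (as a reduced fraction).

-1/3

f'(z) = 3z^2 - 6z - 6.
f(-1) = -2, f'(-1) = 3, so z₁ = (-1) - (-2)/3 = -1/3.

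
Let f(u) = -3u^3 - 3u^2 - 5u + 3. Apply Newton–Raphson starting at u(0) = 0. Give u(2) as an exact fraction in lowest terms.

f'(u) = -9u^2 - 6u - 5.
f(0) = 3, f'(0) = -5, so u(1) = 0 - 3/(-5) = 3/5.
f(3/5) = -216/125, f'(3/5) = -296/25, so u(2) = (3/5) - (-216/125)/(-296/25) = 84/185.

84/185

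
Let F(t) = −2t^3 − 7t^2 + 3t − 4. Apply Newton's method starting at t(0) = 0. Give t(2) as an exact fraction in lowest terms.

F'(t) = −6t^2 − 14t + 3.
F(0) = −4, F'(0) = 3, so t(1) = 0 − (−4)/3 = 4/3.
F(4/3) = −464/27, F'(4/3) = −79/3, so t(2) = (4/3) − (−464/27)/(−79/3) = 484/711.

484/711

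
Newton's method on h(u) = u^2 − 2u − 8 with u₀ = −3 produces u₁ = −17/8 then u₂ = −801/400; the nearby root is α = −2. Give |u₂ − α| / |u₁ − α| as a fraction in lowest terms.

u₁ − α = −17/8 − (−2) = −17/8 + 2 = −1/8, so |u₁ − α| = 1/8.
u₂ − α = −801/400 − (−2) = −801/400 + 2 = −1/400, so |u₂ − α| = 1/400.
Ratio = (1/400) / (1/8) = 1/50.

1/50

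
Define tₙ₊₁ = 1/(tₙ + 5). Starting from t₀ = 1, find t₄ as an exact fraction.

t₁ = 1/(1 + 5) = 1/6.
t₂ = 1/(1/6 + 5) = 6/31.
t₃ = 1/(6/31 + 5) = 31/161.
t₄ = 1/(31/161 + 5) = 161/836.

161/836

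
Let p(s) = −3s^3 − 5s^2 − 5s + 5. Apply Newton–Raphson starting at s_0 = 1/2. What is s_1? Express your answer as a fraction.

4/7

p'(s) = −9s^2 − 10s − 5.
p(1/2) = 7/8, p'(1/2) = −49/4, so s_1 = (1/2) − (7/8)/(−49/4) = 4/7.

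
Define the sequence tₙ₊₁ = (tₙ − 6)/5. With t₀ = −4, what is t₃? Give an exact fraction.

t₁ = ((−4) − 6)/5 = −2.
t₂ = ((−2) − 6)/5 = −8/5.
t₃ = ((−8/5) − 6)/5 = −38/25.

−38/25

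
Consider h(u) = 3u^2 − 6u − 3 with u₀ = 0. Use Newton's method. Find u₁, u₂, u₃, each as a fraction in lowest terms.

h'(u) = 6u − 6.
h(0) = −3, h'(0) = −6, so u₁ = 0 − (−3)/(−6) = −1/2.
h(−1/2) = 3/4, h'(−1/2) = −9, so u₂ = (−1/2) − (3/4)/(−9) = −5/12.
h(−5/12) = 1/48, h'(−5/12) = −17/2, so u₃ = (−5/12) − (1/48)/(−17/2) = −169/408.

u₁ = −1/2, u₂ = −5/12, u₃ = −169/408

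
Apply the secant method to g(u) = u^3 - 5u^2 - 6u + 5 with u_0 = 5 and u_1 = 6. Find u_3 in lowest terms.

1686/287

g(5) = -25, g(6) = 5. u_2 = 6 - 5·(6 - 5)/(5 - (-25)) = 35/6.
g(6) = 5, g(35/6) = -355/216. u_3 = (35/6) - (-355/216)·((35/6) - 6)/((-355/216) - 5) = 1686/287.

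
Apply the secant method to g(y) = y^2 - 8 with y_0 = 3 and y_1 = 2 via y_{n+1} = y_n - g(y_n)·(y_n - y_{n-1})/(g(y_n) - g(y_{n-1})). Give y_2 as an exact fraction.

g(3) = 1, g(2) = -4. y_2 = 2 - (-4)·(2 - 3)/((-4) - 1) = 14/5.

14/5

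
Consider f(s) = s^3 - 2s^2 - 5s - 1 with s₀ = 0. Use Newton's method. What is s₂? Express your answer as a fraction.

f'(s) = 3s^2 - 4s - 5.
f(0) = -1, f'(0) = -5, so s₁ = 0 - (-1)/(-5) = -1/5.
f(-1/5) = -11/125, f'(-1/5) = -102/25, so s₂ = (-1/5) - (-11/125)/(-102/25) = -113/510.

-113/510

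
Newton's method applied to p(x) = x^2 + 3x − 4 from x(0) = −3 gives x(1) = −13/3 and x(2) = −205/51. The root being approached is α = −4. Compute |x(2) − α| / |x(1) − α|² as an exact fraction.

3/17

x(1) − α = −13/3 − (−4) = −13/3 + 4 = −1/3, so |x(1) − α| = 1/3.
x(2) − α = −205/51 − (−4) = −205/51 + 4 = −1/51, so |x(2) − α| = 1/51.
|x(1) − α|² = 1/9.
Ratio = (1/51) / (1/9) = 3/17.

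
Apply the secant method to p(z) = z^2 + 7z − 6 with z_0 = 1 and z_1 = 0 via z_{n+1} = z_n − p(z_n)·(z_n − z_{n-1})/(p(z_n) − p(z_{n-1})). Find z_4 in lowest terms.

p(1) = 2, p(0) = −6. z_2 = 0 − (−6)·(0 − 1)/((−6) − 2) = 3/4.
p(0) = −6, p(3/4) = −3/16. z_3 = (3/4) − (−3/16)·((3/4) − 0)/((−3/16) − (−6)) = 24/31.
p(3/4) = −3/16, p(24/31) = 18/961. z_4 = (24/31) − (18/961)·((24/31) − (3/4))/((18/961) − (−3/16)) = 816/1057.

816/1057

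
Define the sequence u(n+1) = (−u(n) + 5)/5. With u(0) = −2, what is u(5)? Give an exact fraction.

2607/3125

u(1) = (−(−2) + 5)/5 = 7/5.
u(2) = (−(7/5) + 5)/5 = 18/25.
u(3) = (−(18/25) + 5)/5 = 107/125.
u(4) = (−(107/125) + 5)/5 = 518/625.
u(5) = (−(518/625) + 5)/5 = 2607/3125.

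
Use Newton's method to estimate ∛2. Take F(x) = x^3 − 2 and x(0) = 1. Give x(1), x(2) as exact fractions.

x(1) = 4/3, x(2) = 91/72

F'(x) = 3x^2.
F(1) = −1, F'(1) = 3, so x(1) = 1 − (−1)/3 = 4/3.
F(4/3) = 10/27, F'(4/3) = 16/3, so x(2) = (4/3) − (10/27)/(16/3) = 91/72.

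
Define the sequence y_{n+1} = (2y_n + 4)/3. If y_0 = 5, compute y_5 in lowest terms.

y_1 = (2·5 + 4)/3 = 14/3.
y_2 = (2·(14/3) + 4)/3 = 40/9.
y_3 = (2·(40/9) + 4)/3 = 116/27.
y_4 = (2·(116/27) + 4)/3 = 340/81.
y_5 = (2·(340/81) + 4)/3 = 1004/243.

1004/243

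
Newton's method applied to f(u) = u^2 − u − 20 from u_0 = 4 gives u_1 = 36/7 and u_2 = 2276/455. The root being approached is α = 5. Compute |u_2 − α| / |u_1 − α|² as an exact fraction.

7/65

u_1 − α = 36/7 − 5 = 1/7, so |u_1 − α| = 1/7.
u_2 − α = 2276/455 − 5 = 1/455, so |u_2 − α| = 1/455.
|u_1 − α|² = 1/49.
Ratio = (1/455) / (1/49) = 7/65.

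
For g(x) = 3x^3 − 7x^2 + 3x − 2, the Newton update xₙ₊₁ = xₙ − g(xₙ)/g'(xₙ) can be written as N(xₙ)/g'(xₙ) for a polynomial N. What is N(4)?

274

g'(x) = 9x^2 − 14x + 3.
N(x) = x·g'(x) − g(x) = x·(9x^2 − 14x + 3) − (3x^3 − 7x^2 + 3x − 2) = 6x^3 − 7x^2 + 2.
N(4) = 274.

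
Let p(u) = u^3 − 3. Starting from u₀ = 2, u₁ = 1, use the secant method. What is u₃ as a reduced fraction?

291/193

p(2) = 5, p(1) = −2. u₂ = 1 − (−2)·(1 − 2)/((−2) − 5) = 9/7.
p(1) = −2, p(9/7) = −300/343. u₃ = (9/7) − (−300/343)·((9/7) − 1)/((−300/343) − (−2)) = 291/193.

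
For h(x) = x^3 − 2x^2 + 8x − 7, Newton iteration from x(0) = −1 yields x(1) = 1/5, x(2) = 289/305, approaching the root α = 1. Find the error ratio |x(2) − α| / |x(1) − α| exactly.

x(1) − α = 1/5 − 1 = −4/5, so |x(1) − α| = 4/5.
x(2) − α = 289/305 − 1 = −16/305, so |x(2) − α| = 16/305.
Ratio = (16/305) / (4/5) = 4/61.

4/61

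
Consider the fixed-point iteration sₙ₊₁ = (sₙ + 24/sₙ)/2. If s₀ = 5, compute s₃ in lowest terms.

s₁ = (5 + 24/5)/2 = 49/10.
s₂ = (49/10 + 24/(49/10))/2 = 4801/980.
s₃ = (4801/980 + 24/(4801/980))/2 = 46099201/9409960.

46099201/9409960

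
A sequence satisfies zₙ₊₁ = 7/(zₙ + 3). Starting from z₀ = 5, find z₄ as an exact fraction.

1043/664

z₁ = 7/(5 + 3) = 7/8.
z₂ = 7/(7/8 + 3) = 56/31.
z₃ = 7/(56/31 + 3) = 217/149.
z₄ = 7/(217/149 + 3) = 1043/664.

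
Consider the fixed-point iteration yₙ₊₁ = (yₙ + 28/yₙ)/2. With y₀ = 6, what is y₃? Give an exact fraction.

y₁ = (6 + 28/6)/2 = 16/3.
y₂ = (16/3 + 28/(16/3))/2 = 127/24.
y₃ = (127/24 + 28/(127/24))/2 = 32257/6096.

32257/6096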